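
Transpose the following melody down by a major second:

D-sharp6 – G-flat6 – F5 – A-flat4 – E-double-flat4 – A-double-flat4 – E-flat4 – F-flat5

D#6 gives C#6
Gb6 gives Fb6
F5 gives Eb5
Ab4 gives Gb4
Ebb4 gives Dbb4
Abb4 gives Gbb4
Eb4 gives Db4
Fb5 gives Ebb5

C#6 Fb6 Eb5 Gb4 Dbb4 Gbb4 Db4 Ebb5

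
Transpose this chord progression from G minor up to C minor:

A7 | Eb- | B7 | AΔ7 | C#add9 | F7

G minor up to C minor is a perfect fourth; each chord root moves by that interval while the quality stays the same.
A7: root A up a perfect fourth → D, giving D7.
Eb-: root Eb up a perfect fourth → Ab, giving Ab-.
B7: root B up a perfect fourth → E, giving E7.
AΔ7: root A up a perfect fourth → D, giving DΔ7.
C#add9: root C# up a perfect fourth → F#, giving F#add9.
F7: root F up a perfect fourth → Bb, giving Bb7.

D7 Ab- E7 DΔ7 F#add9 Bb7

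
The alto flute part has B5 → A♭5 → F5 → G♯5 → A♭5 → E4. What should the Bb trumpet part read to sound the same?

First find concert pitch: the alto flute sounds a perfect fourth below written, so B5 A♭5 F5 G♯5 A♭5 E4 sounds F#5 Eb5 C5 D#5 Eb5 B3.
Then write for Bb trumpet: it sounds a major second below written, so the part must be a major second above concert.
F#5 → G#5
Eb5 → F5
C5 → D5
D#5 → E#5
Eb5 → F5
B3 → C#4

G#5 F5 D5 E#5 F5 C#4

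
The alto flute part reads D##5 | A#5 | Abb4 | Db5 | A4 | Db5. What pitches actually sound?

A##4 E#5 Ebb4 Ab4 E4 Ab4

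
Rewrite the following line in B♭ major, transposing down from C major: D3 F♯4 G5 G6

C3 E4 F5 F6

From C down to B♭ is a major second; apply that to each pitch.
D3 to C3
F#4 to E4
G5 to F5
G6 to F6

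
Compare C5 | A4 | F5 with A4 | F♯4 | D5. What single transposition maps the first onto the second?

Take the first pair: C5 → A4. C to A spans 3 letter names, so the interval is some kind of third.
A4 to C5 is 3 semitones, which makes it a minor third; the second version is lower, so the direction is down.
Checking another pair — F5 → D5 — gives the same interval.

down a minor third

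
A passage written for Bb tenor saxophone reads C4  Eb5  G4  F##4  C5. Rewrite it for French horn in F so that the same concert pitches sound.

F3 Ab4 C4 B#3 F4

First find concert pitch: the Bb tenor saxophone sounds a major ninth below written, so C4 Eb5 G4 F##4 C5 sounds Bb2 Db4 F3 E#3 Bb3.
Then write for French horn in F: it sounds a perfect fifth below written, so the part must be a perfect fifth above concert.
Bb2 → F3
Db4 → Ab4
F3 → C4
E#3 → B#3
Bb3 → F4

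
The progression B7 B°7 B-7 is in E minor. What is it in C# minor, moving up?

G#7 G#°7 G#-7

E minor up to C# minor is a major sixth; each chord root moves by that interval while the quality stays the same.
B7: root B up a major sixth → G#, giving G#7.
B°7: root B up a major sixth → G#, giving G#°7.
B-7: root B up a major sixth → G#, giving G#-7.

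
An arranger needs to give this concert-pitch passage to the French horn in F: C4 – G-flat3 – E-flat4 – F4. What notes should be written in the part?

Written C4 sounds as F3 on the French horn in F, so concert pitches are written a perfect fifth up.
C4 gives G4
Gb3 gives Db4
Eb4 gives Bb4
F4 gives C5

G4 Db4 Bb4 C5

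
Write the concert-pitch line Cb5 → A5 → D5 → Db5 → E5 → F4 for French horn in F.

Gb5 E6 A5 Ab5 B5 C5

Written C4 sounds as F3 on the French horn in F, so concert pitches are written a perfect fifth up.
Cb5 becomes Gb5
A5 becomes E6
D5 becomes A5
Db5 becomes Ab5
E5 becomes B5
F4 becomes C5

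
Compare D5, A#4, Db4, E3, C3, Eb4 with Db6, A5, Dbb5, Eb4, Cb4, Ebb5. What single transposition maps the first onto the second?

Take the first pair: D5 → Db6. D to D spans 8 letter names, so the interval is some kind of octave.
D5 to Db6 is 11 semitones, which makes it a diminished octave; the second version is higher, so the direction is up.
Checking another pair — Eb4 → Ebb5 — gives the same interval.

up a diminished octave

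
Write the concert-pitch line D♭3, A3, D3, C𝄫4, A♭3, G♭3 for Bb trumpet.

Eb3 B3 E3 Dbb4 Bb3 Ab3

Written C4 sounds as Bb3 on the Bb trumpet, so concert pitches are written a major second up.
Db3 becomes Eb3
A3 becomes B3
D3 becomes E3
Cbb4 becomes Dbb4
Ab3 becomes Bb3
Gb3 becomes Ab3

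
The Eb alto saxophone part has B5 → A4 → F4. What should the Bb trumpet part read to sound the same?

First find concert pitch: the Eb alto saxophone sounds a major sixth below written, so B5 A4 F4 sounds D5 C4 Ab3.
Then write for Bb trumpet: it sounds a major second below written, so the part must be a major second above concert.
D5 → E5
C4 → D4
Ab3 → Bb3

E5 D4 Bb3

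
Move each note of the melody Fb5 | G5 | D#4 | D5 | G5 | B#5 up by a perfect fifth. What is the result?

Fb5 → Cb6
G5 → D6
D#4 → A#4
D5 → A5
G5 → D6
B#5 → F##6

Cb6 D6 A#4 A5 D6 F##6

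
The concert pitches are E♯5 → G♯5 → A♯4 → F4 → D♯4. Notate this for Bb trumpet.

The Bb trumpet sounds a major second below written, so the written part must be a major second above concert — transpose each note up.
E#5 -> F##5
G#5 -> A#5
A#4 -> B#4
F4 -> G4
D#4 -> E#4

F##5 A#5 B#4 G4 E#4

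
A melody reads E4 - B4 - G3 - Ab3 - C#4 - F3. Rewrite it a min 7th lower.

A minor seventh down from E4 gives F#3.
A minor seventh down from B4 gives C#4.
G3 down a minor seventh is A2.
Ab3: a seventh down reaches B, and 10 semitones makes it Bb2.
C#4 down a minor seventh is D#3.
F3: a seventh down reaches G, and 10 semitones makes it G2.

F#3 C#4 A2 Bb2 D#3 G2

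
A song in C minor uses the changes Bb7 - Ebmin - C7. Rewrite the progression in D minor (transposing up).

C7 Fmin D7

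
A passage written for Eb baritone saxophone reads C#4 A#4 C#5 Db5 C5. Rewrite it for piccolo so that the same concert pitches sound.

First find concert pitch: the Eb baritone saxophone sounds a major thirteenth below written, so C#4 A#4 C#5 Db5 C5 sounds E2 C#3 E3 Fb3 Eb3.
Then write for piccolo: it sounds a perfect octave above written, so the part must be a perfect octave below concert.
E2 → E1
C#3 → C#2
E3 → E2
Fb3 → Fb2
Eb3 → Eb2

E1 C#2 E2 Fb2 Eb2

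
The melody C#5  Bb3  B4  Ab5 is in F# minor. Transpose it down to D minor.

F# minor to D minor down is a major third, so every note moves down by that interval.
C#5 -> A4
Bb3 -> Gb3
B4 -> G4
Ab5 -> Fb5

A4 Gb3 G4 Fb5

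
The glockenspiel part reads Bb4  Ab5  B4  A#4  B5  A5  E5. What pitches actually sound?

Bb6 Ab7 B6 A#6 B7 A7 E7

The glockenspiel sounds a perfect fifteenth above written, so transpose each written note up a perfect fifteenth.
Bb4 to Bb6
Ab5 to Ab7
B4 to B6
A#4 to A#6
B5 to B7
A5 to A7
E5 to E7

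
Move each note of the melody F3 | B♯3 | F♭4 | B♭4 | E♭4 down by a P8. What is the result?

F2 B#2 Fb3 Bb3 Eb3

F3 gives F2
B#3 gives B#2
Fb4 gives Fb3
Bb4 gives Bb3
Eb4 gives Eb3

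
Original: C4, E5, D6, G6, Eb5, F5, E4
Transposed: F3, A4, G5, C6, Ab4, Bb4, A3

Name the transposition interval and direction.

down a perfect fifth

From C4 to F3 is 5 letter names — a fifth of some quality.
F3 to C4 is 7 semitones, which makes it a perfect fifth; the second version is lower, so the direction is down.
Checking another pair — E4 → A3 — gives the same interval.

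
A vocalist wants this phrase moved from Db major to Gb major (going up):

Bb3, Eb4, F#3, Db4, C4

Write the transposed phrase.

From Db up to Gb is a perfect fourth; apply that to each pitch.
Bb3 → Eb4
Eb4 → Ab4
F#3 → B3
Db4 → Gb4
C4 → F4

Eb4 Ab4 B3 Gb4 F4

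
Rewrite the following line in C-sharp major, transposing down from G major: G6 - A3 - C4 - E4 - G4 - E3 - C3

From G down to C-sharp is a diminished fifth; apply that to each pitch.
G6 becomes C#6
A3 becomes D#3
C4 becomes F#3
E4 becomes A#3
G4 becomes C#4
E3 becomes A#2
C3 becomes F#2

C#6 D#3 F#3 A#3 C#4 A#2 F#2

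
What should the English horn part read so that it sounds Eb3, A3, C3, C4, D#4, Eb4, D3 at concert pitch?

Written C4 sounds as F3 on the English horn, so concert pitches are written a perfect fifth up.
Eb3 becomes Bb3
A3 becomes E4
C3 becomes G3
C4 becomes G4
D#4 becomes A#4
Eb4 becomes Bb4
D3 becomes A3

Bb3 E4 G3 G4 A#4 Bb4 A3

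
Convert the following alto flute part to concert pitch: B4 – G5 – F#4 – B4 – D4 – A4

Written C4 on the alto flute sounds as G3, a perfect fourth lower; apply that shift to every note.
B4 becomes F#4
G5 becomes D5
F#4 becomes C#4
B4 becomes F#4
D4 becomes A3
A4 becomes E4

F#4 D5 C#4 F#4 A3 E4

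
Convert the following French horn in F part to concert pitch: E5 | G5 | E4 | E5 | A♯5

The French horn in F sounds a perfect fifth below written, so transpose each written note down a perfect fifth.
E5 to A4
G5 to C5
E4 to A3
E5 to A4
A#5 to D#5

A4 C5 A3 A4 D#5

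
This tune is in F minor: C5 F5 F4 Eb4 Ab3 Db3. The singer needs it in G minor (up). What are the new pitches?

F minor to G minor up is a major second, so every note moves up by that interval.
C5 to D5
F5 to G5
F4 to G4
Eb4 to F4
Ab3 to Bb3
Db3 to Eb3

D5 G5 G4 F4 Bb3 Eb3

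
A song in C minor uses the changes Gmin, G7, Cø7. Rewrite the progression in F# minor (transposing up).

C#min C#7 F#ø7

C minor up to F# minor is an augmented fourth; each chord root moves by that interval while the quality stays the same.
Gmin: root G up an augmented fourth → C#, giving C#min.
G7: root G up an augmented fourth → C#, giving C#7.
Cø7: root C up an augmented fourth → F#, giving F#ø7.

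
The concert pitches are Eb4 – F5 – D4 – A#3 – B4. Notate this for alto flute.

Ab4 Bb5 G4 D#4 E5

The alto flute sounds a perfect fourth below written, so the written part must be a perfect fourth above concert — transpose each note up.
Eb4 -> Ab4
F5 -> Bb5
D4 -> G4
A#3 -> D#4
B4 -> E5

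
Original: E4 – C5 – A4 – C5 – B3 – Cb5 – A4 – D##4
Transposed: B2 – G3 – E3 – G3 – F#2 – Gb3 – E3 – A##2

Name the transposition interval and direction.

From E4 to B2 is 11 letter names — an eleventh of some quality.
B2 to E4 is 17 semitones, which makes it a perfect eleventh; the second version is lower, so the direction is down.
Checking another pair — D##4 → A##2 — gives the same interval.

down a perfect eleventh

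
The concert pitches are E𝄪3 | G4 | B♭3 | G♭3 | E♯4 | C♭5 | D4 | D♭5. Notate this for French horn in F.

B##3 D5 F4 Db4 B#4 Gb5 A4 Ab5

Written C4 sounds as F3 on the French horn in F, so concert pitches are written a perfect fifth up.
E##3 to B##3
G4 to D5
Bb3 to F4
Gb3 to Db4
E#4 to B#4
Cb5 to Gb5
D4 to A4
Db5 to Ab5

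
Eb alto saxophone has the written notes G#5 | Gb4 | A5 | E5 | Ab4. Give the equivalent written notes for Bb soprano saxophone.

C#5 Cb4 D5 A4 Db4

First find concert pitch: the Eb alto saxophone sounds a major sixth below written, so G#5 Gb4 A5 E5 Ab4 sounds B4 Bbb3 C5 G4 Cb4.
Then write for Bb soprano saxophone: it sounds a major second below written, so the part must be a major second above concert.
B4 → C#5
Bbb3 → Cb4
C5 → D5
G4 → A4
Cb4 → Db4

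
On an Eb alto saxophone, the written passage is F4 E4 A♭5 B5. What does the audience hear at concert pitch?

Ab3 G3 Cb5 D5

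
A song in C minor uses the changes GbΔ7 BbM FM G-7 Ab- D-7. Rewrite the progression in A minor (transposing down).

EbΔ7 GM DM E-7 F- B-7

C minor down to A minor is a minor third; each chord root moves by that interval while the quality stays the same.
GbΔ7: root Gb down a minor third → Eb, giving EbΔ7.
BbM: root Bb down a minor third → G, giving GM.
FM: root F down a minor third → D, giving DM.
G-7: root G down a minor third → E, giving E-7.
Ab-: root Ab down a minor third → F, giving F-.
D-7: root D down a minor third → B, giving B-7.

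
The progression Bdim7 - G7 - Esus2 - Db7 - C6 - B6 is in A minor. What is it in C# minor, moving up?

D#dim7 B7 G#sus2 F7 E6 D#6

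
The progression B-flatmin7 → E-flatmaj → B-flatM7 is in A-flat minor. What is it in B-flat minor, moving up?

A-flat minor up to B-flat minor is a major second; each chord root moves by that interval while the quality stays the same.
B-flatmin7: root B-flat up a major second → C, giving Cmin7.
E-flatmaj: root E-flat up a major second → F, giving Fmaj.
B-flatM7: root B-flat up a major second → C, giving CM7.

Cmin7 Fmaj CM7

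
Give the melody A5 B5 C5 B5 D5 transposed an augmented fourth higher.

D#6 E#6 F#5 E#6 G#5

A5 → D#6
B5 → E#6
C5 → F#5
B5 → E#6
D5 → G#5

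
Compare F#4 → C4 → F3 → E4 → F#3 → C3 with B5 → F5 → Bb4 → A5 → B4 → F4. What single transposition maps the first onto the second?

up a perfect eleventh

Take the first pair: F#4 → B5. F to B spans 11 letter names, so the interval is some kind of eleventh.
F#4 to B5 is 17 semitones, which makes it a perfect eleventh; the second version is higher, so the direction is up.
Checking another pair — C3 → F4 — gives the same interval.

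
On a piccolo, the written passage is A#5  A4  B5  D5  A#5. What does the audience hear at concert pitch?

A#6 A5 B6 D6 A#6

Written C4 on the piccolo sounds as C5, a perfect octave higher; apply that shift to every note.
A#5 to A#6
A4 to A5
B5 to B6
D5 to D6
A#5 to A#6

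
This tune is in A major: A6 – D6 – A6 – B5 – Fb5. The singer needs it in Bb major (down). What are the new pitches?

A major to Bb major down is a major seventh, so every note moves down by that interval.
A6 to Bb5
D6 to Eb5
A6 to Bb5
B5 to C5
Fb5 to Gbb4

Bb5 Eb5 Bb5 C5 Gbb4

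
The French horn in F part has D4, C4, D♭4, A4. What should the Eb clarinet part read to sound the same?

First find concert pitch: the French horn in F sounds a perfect fifth below written, so D4 C4 D♭4 A4 sounds G3 F3 Gb3 D4.
Then write for Eb clarinet: it sounds a minor third above written, so the part must be a minor third below concert.
G3 → E3
F3 → D3
Gb3 → Eb3
D4 → B3

E3 D3 Eb3 B3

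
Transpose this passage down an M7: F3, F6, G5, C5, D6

Gb2 Gb5 Ab4 Db4 Eb5

A major seventh down from F3 gives Gb2.
A major seventh down from F6 gives Gb5.
A major seventh down from G5 gives Ab4.
C5: a seventh down reaches D, and 11 semitones makes it Db4.
A major seventh down from D6 gives Eb5.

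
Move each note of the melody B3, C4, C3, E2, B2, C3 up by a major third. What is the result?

D#4 E4 E3 G#2 D#3 E3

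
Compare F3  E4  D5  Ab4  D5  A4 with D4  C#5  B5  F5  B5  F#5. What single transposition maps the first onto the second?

From F3 to D4 is 6 letter names — a sixth of some quality.
F3 to D4 is 9 semitones, which makes it a major sixth; the second version is higher, so the direction is up.
Checking another pair — A4 → F#5 — gives the same interval.

up a major sixth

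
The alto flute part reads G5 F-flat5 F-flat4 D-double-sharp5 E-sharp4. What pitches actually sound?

D5 Cb5 Cb4 A##4 B#3

Written C4 on the alto flute sounds as G3, a perfect fourth lower; apply that shift to every note.
G5 → D5
Fb5 → Cb5
Fb4 → Cb4
D##5 → A##4
E#4 → B#3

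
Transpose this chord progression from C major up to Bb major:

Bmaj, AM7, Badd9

Amaj GM7 Aadd9

C major up to Bb major is a minor seventh; each chord root moves by that interval while the quality stays the same.
Bmaj: root B up a minor seventh → A, giving Amaj.
AM7: root A up a minor seventh → G, giving GM7.
Badd9: root B up a minor seventh → A, giving Aadd9.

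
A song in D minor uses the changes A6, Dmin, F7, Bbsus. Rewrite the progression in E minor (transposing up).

D minor up to E minor is a major second; each chord root moves by that interval while the quality stays the same.
A6: root A up a major second → B, giving B6.
Dmin: root D up a major second → E, giving Emin.
F7: root F up a major second → G, giving G7.
Bbsus: root Bb up a major second → C, giving Csus.

B6 Emin G7 Csus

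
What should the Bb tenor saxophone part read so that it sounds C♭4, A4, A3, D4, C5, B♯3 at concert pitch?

Db5 B5 B4 E5 D6 C##5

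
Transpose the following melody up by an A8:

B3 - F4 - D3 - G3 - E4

B#4 F#5 D#4 G#4 E#5

B3 → B#4
F4 → F#5
D3 → D#4
G3 → G#4
E4 → E#5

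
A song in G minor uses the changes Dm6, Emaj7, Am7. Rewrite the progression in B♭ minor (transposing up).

Fm6 Gmaj7 Cm7

G minor up to B♭ minor is a minor third; each chord root moves by that interval while the quality stays the same.
Dm6: root D up a minor third → F, giving Fm6.
Emaj7: root E up a minor third → G, giving Gmaj7.
Am7: root A up a minor third → C, giving Cm7.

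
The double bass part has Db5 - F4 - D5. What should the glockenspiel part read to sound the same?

First find concert pitch: the double bass sounds a perfect octave below written, so Db5 F4 D5 sounds Db4 F3 D4.
Then write for glockenspiel: it sounds a perfect fifteenth above written, so the part must be a perfect fifteenth below concert.
Db4 → Db2
F3 → F1
D4 → D2

Db2 F1 D2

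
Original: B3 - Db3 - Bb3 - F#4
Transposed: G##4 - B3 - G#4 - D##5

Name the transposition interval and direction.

up an augmented sixth

Take the first pair: B3 → G##4. B to G spans 6 letter names, so the interval is some kind of sixth.
B3 to G##4 is 10 semitones, which makes it an augmented sixth; the second version is higher, so the direction is up.
Checking another pair — F#4 → D##5 — gives the same interval.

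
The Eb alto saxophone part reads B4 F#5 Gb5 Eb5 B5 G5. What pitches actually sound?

Written C4 on the Eb alto saxophone sounds as Eb3, a major sixth lower; apply that shift to every note.
B4 to D4
F#5 to A4
Gb5 to Bbb4
Eb5 to Gb4
B5 to D5
G5 to Bb4

D4 A4 Bbb4 Gb4 D5 Bb4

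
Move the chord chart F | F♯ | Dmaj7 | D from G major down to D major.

C C# Amaj7 A

G major down to D major is a perfect fourth; each chord root moves by that interval while the quality stays the same.
F: root F down a perfect fourth → C, giving C.
F♯: root F♯ down a perfect fourth → C#, giving C#.
Dmaj7: root D down a perfect fourth → A, giving Amaj7.
D: root D down a perfect fourth → A, giving A.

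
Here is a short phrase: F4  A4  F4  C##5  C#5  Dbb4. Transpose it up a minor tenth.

A minor tenth up from F4 gives Ab5.
A4 up a minor tenth is C6.
F4: a tenth up reaches A, and 15 semitones makes it Ab5.
C##5 up a minor tenth is E#6.
C#5 up a minor tenth is E6.
Dbb4 up a minor tenth is Fbb5.

Ab5 C6 Ab5 E#6 E6 Fbb5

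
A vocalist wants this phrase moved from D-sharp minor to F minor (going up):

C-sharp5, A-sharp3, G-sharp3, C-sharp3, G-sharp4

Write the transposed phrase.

Eb5 C4 Bb3 Eb3 Bb4

D-sharp minor to F minor up is a diminished third, so every note moves up by that interval.
C#5 -> Eb5
A#3 -> C4
G#3 -> Bb3
C#3 -> Eb3
G#4 -> Bb4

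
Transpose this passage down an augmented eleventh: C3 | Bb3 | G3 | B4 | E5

Gb1 Fb2 Db2 F3 Bb3

C3 down an augmented eleventh is Gb1.
Bb3 down an augmented eleventh is Fb2.
An augmented eleventh down from G3 gives Db2.
An augmented eleventh down from B4 gives F3.
E5 down an augmented eleventh is Bb3.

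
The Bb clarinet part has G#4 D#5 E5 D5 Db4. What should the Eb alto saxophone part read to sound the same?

D#5 A#5 B5 A5 Ab4

First find concert pitch: the Bb clarinet sounds a major second below written, so G#4 D#5 E5 D5 Db4 sounds F#4 C#5 D5 C5 Cb4.
Then write for Eb alto saxophone: it sounds a major sixth below written, so the part must be a major sixth above concert.
F#4 → D#5
C#5 → A#5
D5 → B5
C5 → A5
Cb4 → Ab4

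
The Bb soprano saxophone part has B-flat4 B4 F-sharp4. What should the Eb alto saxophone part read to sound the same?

F5 F#5 C#5

First find concert pitch: the Bb soprano saxophone sounds a major second below written, so B-flat4 B4 F-sharp4 sounds Ab4 A4 E4.
Then write for Eb alto saxophone: it sounds a major sixth below written, so the part must be a major sixth above concert.
Ab4 → F5
A4 → F#5
E4 → C#5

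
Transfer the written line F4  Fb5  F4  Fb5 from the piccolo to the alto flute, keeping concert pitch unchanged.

First find concert pitch: the piccolo sounds a perfect octave above written, so F4 Fb5 F4 Fb5 sounds F5 Fb6 F5 Fb6.
Then write for alto flute: it sounds a perfect fourth below written, so the part must be a perfect fourth above concert.
F5 → Bb5
Fb6 → Bbb6
F5 → Bb5
Fb6 → Bbb6

Bb5 Bbb6 Bb5 Bbb6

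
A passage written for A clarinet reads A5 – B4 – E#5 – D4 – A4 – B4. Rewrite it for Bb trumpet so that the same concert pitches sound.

G#5 A#4 D##5 C#4 G#4 A#4

First find concert pitch: the A clarinet sounds a minor third below written, so A5 B4 E#5 D4 A4 B4 sounds F#5 G#4 C##5 B3 F#4 G#4.
Then write for Bb trumpet: it sounds a major second below written, so the part must be a major second above concert.
F#5 → G#5
G#4 → A#4
C##5 → D##5
B3 → C#4
F#4 → G#4
G#4 → A#4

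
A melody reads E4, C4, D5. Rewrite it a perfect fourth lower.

B3 G3 A4

A perfect fourth down from E4 gives B3.
A perfect fourth down from C4 gives G3.
D5: a fourth down reaches A, and 5 semitones makes it A4.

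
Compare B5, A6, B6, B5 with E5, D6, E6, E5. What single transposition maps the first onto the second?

down a perfect fifth

From B5 to E5 is 5 letter names — a fifth of some quality.
E5 to B5 is 7 semitones, which makes it a perfect fifth; the second version is lower, so the direction is down.
Checking another pair — B5 → E5 — gives the same interval.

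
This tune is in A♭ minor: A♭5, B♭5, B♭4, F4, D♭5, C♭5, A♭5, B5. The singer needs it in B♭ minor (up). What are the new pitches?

A♭ minor to B♭ minor up is a major second, so every note moves up by that interval.
Ab5 -> Bb5
Bb5 -> C6
Bb4 -> C5
F4 -> G4
Db5 -> Eb5
Cb5 -> Db5
Ab5 -> Bb5
B5 -> C#6

Bb5 C6 C5 G4 Eb5 Db5 Bb5 C#6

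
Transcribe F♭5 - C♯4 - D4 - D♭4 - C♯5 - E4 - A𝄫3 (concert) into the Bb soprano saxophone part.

Gb5 D#4 E4 Eb4 D#5 F#4 Bbb3

Written C4 sounds as Bb3 on the Bb soprano saxophone, so concert pitches are written a major second up.
Fb5 gives Gb5
C#4 gives D#4
D4 gives E4
Db4 gives Eb4
C#5 gives D#5
E4 gives F#4
Abb3 gives Bbb3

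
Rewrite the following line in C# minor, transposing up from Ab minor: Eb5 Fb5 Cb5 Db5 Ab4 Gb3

G#5 A5 E5 F#5 C#5 B3

From Ab up to C# is an augmented third; apply that to each pitch.
Eb5 to G#5
Fb5 to A5
Cb5 to E5
Db5 to F#5
Ab4 to C#5
Gb3 to B3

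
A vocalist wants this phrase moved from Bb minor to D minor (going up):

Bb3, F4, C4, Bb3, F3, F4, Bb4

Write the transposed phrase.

Bb minor to D minor up is a major third, so every note moves up by that interval.
Bb3 to D4
F4 to A4
C4 to E4
Bb3 to D4
F3 to A3
F4 to A4
Bb4 to D5

D4 A4 E4 D4 A3 A4 D5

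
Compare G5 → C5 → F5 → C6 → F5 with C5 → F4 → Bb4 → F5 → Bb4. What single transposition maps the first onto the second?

down a perfect fifth

Take the first pair: G5 → C5. G to C spans 5 letter names, so the interval is some kind of fifth.
C5 to G5 is 7 semitones, which makes it a perfect fifth; the second version is lower, so the direction is down.
Checking another pair — F5 → Bb4 — gives the same interval.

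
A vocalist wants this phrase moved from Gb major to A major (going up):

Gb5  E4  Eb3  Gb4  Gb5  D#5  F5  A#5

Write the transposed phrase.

A5 F##4 F#3 A4 A5 E##5 G#5 B##5

From Gb up to A is an augmented second; apply that to each pitch.
Gb5 gives A5
E4 gives F##4
Eb3 gives F#3
Gb4 gives A4
Gb5 gives A5
D#5 gives E##5
F5 gives G#5
A#5 gives B##5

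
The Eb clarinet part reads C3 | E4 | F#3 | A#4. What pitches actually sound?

The Eb clarinet sounds a minor third above written, so transpose each written note up a minor third.
C3 gives Eb3
E4 gives G4
F#3 gives A3
A#4 gives C#5

Eb3 G4 A3 C#5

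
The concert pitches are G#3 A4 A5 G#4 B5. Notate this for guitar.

G#4 A5 A6 G#5 B6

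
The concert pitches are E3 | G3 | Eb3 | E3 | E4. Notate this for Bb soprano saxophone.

The Bb soprano saxophone sounds a major second below written, so the written part must be a major second above concert — transpose each note up.
E3 → F#3
G3 → A3
Eb3 → F3
E3 → F#3
E4 → F#4

F#3 A3 F3 F#3 F#4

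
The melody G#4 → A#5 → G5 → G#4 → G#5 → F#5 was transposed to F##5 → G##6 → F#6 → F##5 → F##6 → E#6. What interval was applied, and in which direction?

up a major seventh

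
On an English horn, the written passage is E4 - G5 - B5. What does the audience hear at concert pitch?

The English horn sounds a perfect fifth below written, so transpose each written note down a perfect fifth.
E4 to A3
G5 to C5
B5 to E5

A3 C5 E5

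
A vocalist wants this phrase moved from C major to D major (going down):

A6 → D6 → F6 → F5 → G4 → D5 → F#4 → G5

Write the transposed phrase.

B5 E5 G5 G4 A3 E4 G#3 A4

C major to D major down is a minor seventh, so every note moves down by that interval.
A6 to B5
D6 to E5
F6 to G5
F5 to G4
G4 to A3
D5 to E4
F#4 to G#3
G5 to A4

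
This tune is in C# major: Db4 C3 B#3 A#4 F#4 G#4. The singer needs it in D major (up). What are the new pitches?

C# major to D major up is a minor second, so every note moves up by that interval.
Db4 gives Ebb4
C3 gives Db3
B#3 gives C#4
A#4 gives B4
F#4 gives G4
G#4 gives A4

Ebb4 Db3 C#4 B4 G4 A4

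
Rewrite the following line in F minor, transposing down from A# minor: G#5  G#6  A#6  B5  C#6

Eb5 Eb6 F6 Gb5 Ab5

A# minor to F minor down is an augmented third, so every note moves down by that interval.
G#5 to Eb5
G#6 to Eb6
A#6 to F6
B5 to Gb5
C#6 to Ab5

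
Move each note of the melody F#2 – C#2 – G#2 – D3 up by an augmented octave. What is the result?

An augmented octave up from F#2 gives F##3.
An augmented octave up from C#2 gives C##3.
G#2 up an augmented octave is G##3.
D3: an octave up reaches D, and 13 semitones makes it D#4.

F##3 C##3 G##3 D#4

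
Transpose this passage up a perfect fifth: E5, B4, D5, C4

E5 -> B5
B4 -> F#5
D5 -> A5
C4 -> G4

B5 F#5 A5 G4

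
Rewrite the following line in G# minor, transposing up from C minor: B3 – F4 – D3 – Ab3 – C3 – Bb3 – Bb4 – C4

C minor to G# minor up is an augmented fifth, so every note moves up by that interval.
B3 → F##4
F4 → C#5
D3 → A#3
Ab3 → E4
C3 → G#3
Bb3 → F#4
Bb4 → F#5
C4 → G#4

F##4 C#5 A#3 E4 G#3 F#4 F#5 G#4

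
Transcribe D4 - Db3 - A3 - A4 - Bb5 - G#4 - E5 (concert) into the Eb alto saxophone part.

Written C4 sounds as Eb3 on the Eb alto saxophone, so concert pitches are written a major sixth up.
D4 to B4
Db3 to Bb3
A3 to F#4
A4 to F#5
Bb5 to G6
G#4 to E#5
E5 to C#6

B4 Bb3 F#4 F#5 G6 E#5 C#6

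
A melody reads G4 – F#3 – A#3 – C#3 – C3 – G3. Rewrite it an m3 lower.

E4 D#3 F##3 A#2 A2 E3

G4 down a minor third is E4.
F#3: a third down reaches D, and 3 semitones makes it D#3.
A#3 down a minor third is F##3.
A minor third down from C#3 gives A#2.
C3 down a minor third is A2.
G3 down a minor third is E3.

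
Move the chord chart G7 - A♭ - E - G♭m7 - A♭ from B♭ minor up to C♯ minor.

A#7 B F## Am7 B

B♭ minor up to C♯ minor is an augmented second; each chord root moves by that interval while the quality stays the same.
G7: root G up an augmented second → A#, giving A#7.
A♭: root A♭ up an augmented second → B, giving B.
E: root E up an augmented second → F##, giving F##.
G♭m7: root G♭ up an augmented second → A, giving Am7.
A♭: root A♭ up an augmented second → B, giving B.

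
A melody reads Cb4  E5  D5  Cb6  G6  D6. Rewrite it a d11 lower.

A diminished eleventh down from Cb4 gives G2.
A diminished eleventh down from E5 gives B#3.
D5 down a diminished eleventh is A#3.
Cb6: an eleventh down reaches G, and 16 semitones makes it G4.
A diminished eleventh down from G6 gives D#5.
D6: an eleventh down reaches A, and 16 semitones makes it A#4.

G2 B#3 A#3 G4 D#5 A#4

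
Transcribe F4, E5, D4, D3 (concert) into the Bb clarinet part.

Written C4 sounds as Bb3 on the Bb clarinet, so concert pitches are written a major second up.
F4 to G4
E5 to F#5
D4 to E4
D3 to E3

G4 F#5 E4 E3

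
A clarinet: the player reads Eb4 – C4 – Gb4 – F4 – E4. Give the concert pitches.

Written C4 on the A clarinet sounds as A3, a minor third lower; apply that shift to every note.
Eb4 gives C4
C4 gives A3
Gb4 gives Eb4
F4 gives D4
E4 gives C#4

C4 A3 Eb4 D4 C#4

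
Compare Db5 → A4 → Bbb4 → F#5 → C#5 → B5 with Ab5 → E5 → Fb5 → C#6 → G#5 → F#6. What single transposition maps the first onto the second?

Take the first pair: Db5 → Ab5. D to A spans 5 letter names, so the interval is some kind of fifth.
Db5 to Ab5 is 7 semitones, which makes it a perfect fifth; the second version is higher, so the direction is up.
Checking another pair — B5 → F#6 — gives the same interval.

up a perfect fifth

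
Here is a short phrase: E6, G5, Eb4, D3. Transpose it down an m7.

F#5 A4 F3 E2

E6: a seventh down reaches F, and 10 semitones makes it F#5.
G5: a seventh down reaches A, and 10 semitones makes it A4.
Eb4: a seventh down reaches F, and 10 semitones makes it F3.
D3 down a minor seventh is E2.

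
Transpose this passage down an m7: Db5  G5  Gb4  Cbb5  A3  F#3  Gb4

Eb4 A4 Ab3 Dbb4 B2 G#2 Ab3

Db5 down a minor seventh is Eb4.
A minor seventh down from G5 gives A4.
A minor seventh down from Gb4 gives Ab3.
Cbb5: a seventh down reaches D, and 10 semitones makes it Dbb4.
A3: a seventh down reaches B, and 10 semitones makes it B2.
F#3: a seventh down reaches G, and 10 semitones makes it G#2.
A minor seventh down from Gb4 gives Ab3.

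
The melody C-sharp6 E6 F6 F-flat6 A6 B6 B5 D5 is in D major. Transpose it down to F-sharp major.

D major to F-sharp major down is a minor sixth, so every note moves down by that interval.
C#6 to E#5
E6 to G#5
F6 to A5
Fb6 to Ab5
A6 to C#6
B6 to D#6
B5 to D#5
D5 to F#4

E#5 G#5 A5 Ab5 C#6 D#6 D#5 F#4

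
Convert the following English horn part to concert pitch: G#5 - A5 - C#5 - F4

C#5 D5 F#4 Bb3

Written C4 on the English horn sounds as F3, a perfect fifth lower; apply that shift to every note.
G#5 -> C#5
A5 -> D5
C#5 -> F#4
F4 -> Bb3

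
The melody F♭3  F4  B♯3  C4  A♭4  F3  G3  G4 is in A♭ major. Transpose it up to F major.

From A♭ up to F is a major sixth; apply that to each pitch.
Fb3 -> Db4
F4 -> D5
B#3 -> G##4
C4 -> A4
Ab4 -> F5
F3 -> D4
G3 -> E4
G4 -> E5

Db4 D5 G##4 A4 F5 D4 E4 E5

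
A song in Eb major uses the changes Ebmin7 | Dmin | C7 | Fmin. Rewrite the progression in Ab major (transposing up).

Eb major up to Ab major is a perfect fourth; each chord root moves by that interval while the quality stays the same.
Ebmin7: root Eb up a perfect fourth → Ab, giving Abmin7.
Dmin: root D up a perfect fourth → G, giving Gmin.
C7: root C up a perfect fourth → F, giving F7.
Fmin: root F up a perfect fourth → Bb, giving Bbmin.

Abmin7 Gmin F7 Bbmin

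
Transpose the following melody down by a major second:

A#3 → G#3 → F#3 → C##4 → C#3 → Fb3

G#3 F#3 E3 B#3 B2 Ebb3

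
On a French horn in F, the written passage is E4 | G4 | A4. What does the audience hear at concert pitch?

A3 C4 D4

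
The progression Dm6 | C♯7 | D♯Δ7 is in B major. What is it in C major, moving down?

Ebm6 D7 EΔ7

B major down to C major is a major seventh; each chord root moves by that interval while the quality stays the same.
Dm6: root D down a major seventh → Eb, giving Ebm6.
C♯7: root C♯ down a major seventh → D, giving D7.
D♯Δ7: root D♯ down a major seventh → E, giving EΔ7.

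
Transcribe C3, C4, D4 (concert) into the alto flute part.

The alto flute sounds a perfect fourth below written, so the written part must be a perfect fourth above concert — transpose each note up.
C3 becomes F3
C4 becomes F4
D4 becomes G4

F3 F4 G4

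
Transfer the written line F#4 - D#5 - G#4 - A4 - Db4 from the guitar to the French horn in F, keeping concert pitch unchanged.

C#4 A#4 D#4 E4 Ab3

First find concert pitch: the guitar sounds a perfect octave below written, so F#4 D#5 G#4 A4 Db4 sounds F#3 D#4 G#3 A3 Db3.
Then write for French horn in F: it sounds a perfect fifth below written, so the part must be a perfect fifth above concert.
F#3 → C#4
D#4 → A#4
G#3 → D#4
A3 → E4
Db3 → Ab3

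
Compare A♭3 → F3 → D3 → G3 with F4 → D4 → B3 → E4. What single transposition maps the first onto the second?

up a major sixth

Take the first pair: Ab3 → F4. A to F spans 6 letter names, so the interval is some kind of sixth.
Ab3 to F4 is 9 semitones, which makes it a major sixth; the second version is higher, so the direction is up.
Checking another pair — G3 → E4 — gives the same interval.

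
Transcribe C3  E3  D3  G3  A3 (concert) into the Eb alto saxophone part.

A3 C#4 B3 E4 F#4

The Eb alto saxophone sounds a major sixth below written, so the written part must be a major sixth above concert — transpose each note up.
C3 -> A3
E3 -> C#4
D3 -> B3
G3 -> E4
A3 -> F#4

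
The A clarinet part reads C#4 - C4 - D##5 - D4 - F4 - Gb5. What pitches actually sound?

The A clarinet sounds a minor third below written, so transpose each written note down a minor third.
C#4 -> A#3
C4 -> A3
D##5 -> B##4
D4 -> B3
F4 -> D4
Gb5 -> Eb5

A#3 A3 B##4 B3 D4 Eb5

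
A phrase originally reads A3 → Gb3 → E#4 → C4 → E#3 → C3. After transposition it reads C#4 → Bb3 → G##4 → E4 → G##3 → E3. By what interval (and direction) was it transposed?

From A3 to C#4 is 3 letter names — a third of some quality.
A3 to C#4 is 4 semitones, which makes it a major third; the second version is higher, so the direction is up.
Checking another pair — C3 → E3 — gives the same interval.

up a major third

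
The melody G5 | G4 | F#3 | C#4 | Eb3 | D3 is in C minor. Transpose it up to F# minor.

C#6 C#5 B#3 F##4 A3 G#3

C minor to F# minor up is an augmented fourth, so every note moves up by that interval.
G5 -> C#6
G4 -> C#5
F#3 -> B#3
C#4 -> F##4
Eb3 -> A3
D3 -> G#3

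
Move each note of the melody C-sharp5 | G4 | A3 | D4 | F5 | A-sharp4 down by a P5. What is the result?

C#5 down a perfect fifth is F#4.
G4 down a perfect fifth is C4.
A3: a fifth down reaches D, and 7 semitones makes it D3.
A perfect fifth down from D4 gives G3.
A perfect fifth down from F5 gives Bb4.
A#4: a fifth down reaches D, and 7 semitones makes it D#4.

F#4 C4 D3 G3 Bb4 D#4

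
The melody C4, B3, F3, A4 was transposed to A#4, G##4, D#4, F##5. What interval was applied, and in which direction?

From C4 to A#4 is 6 letter names — a sixth of some quality.
C4 to A#4 is 10 semitones, which makes it an augmented sixth; the second version is higher, so the direction is up.
Checking another pair — A4 → F##5 — gives the same interval.

up an augmented sixth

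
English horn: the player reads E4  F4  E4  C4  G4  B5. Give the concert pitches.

A3 Bb3 A3 F3 C4 E5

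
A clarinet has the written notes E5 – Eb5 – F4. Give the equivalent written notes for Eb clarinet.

A#4 A4 B3

First find concert pitch: the A clarinet sounds a minor third below written, so E5 Eb5 F4 sounds C#5 C5 D4.
Then write for Eb clarinet: it sounds a minor third above written, so the part must be a minor third below concert.
C#5 → A#4
C5 → A4
D4 → B3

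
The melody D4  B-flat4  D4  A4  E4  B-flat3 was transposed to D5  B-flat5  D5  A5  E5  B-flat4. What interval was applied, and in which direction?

up a perfect octave

From D4 to D5 is 8 letter names — an octave of some quality.
D4 to D5 is 12 semitones, which makes it a perfect octave; the second version is higher, so the direction is up.
Checking another pair — Bb3 → Bb4 — gives the same interval.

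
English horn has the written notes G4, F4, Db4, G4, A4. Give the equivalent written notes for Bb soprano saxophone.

D4 C4 Ab3 D4 E4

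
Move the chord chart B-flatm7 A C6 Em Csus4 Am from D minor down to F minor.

Dbm7 C Eb6 Gm Ebsus4 Cm

D minor down to F minor is a major sixth; each chord root moves by that interval while the quality stays the same.
B-flatm7: root B-flat down a major sixth → Db, giving Dbm7.
A: root A down a major sixth → C, giving C.
C6: root C down a major sixth → Eb, giving Eb6.
Em: root E down a major sixth → G, giving Gm.
Csus4: root C down a major sixth → Eb, giving Ebsus4.
Am: root A down a major sixth → C, giving Cm.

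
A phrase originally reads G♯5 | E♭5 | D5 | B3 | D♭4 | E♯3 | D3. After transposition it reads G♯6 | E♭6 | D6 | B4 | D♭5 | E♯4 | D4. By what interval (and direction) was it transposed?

From G#5 to G#6 is 8 letter names — an octave of some quality.
G#5 to G#6 is 12 semitones, which makes it a perfect octave; the second version is higher, so the direction is up.
Checking another pair — D3 → D4 — gives the same interval.

up a perfect octave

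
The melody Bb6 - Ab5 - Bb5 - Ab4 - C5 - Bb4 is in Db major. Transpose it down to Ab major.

F6 Eb5 F5 Eb4 G4 F4

Db major to Ab major down is a perfect fourth, so every note moves down by that interval.
Bb6 becomes F6
Ab5 becomes Eb5
Bb5 becomes F5
Ab4 becomes Eb4
C5 becomes G4
Bb4 becomes F4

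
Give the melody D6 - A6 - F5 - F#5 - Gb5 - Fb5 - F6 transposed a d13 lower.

D6 down a diminished thirteenth is F##4.
A6: a thirteenth down reaches C, and 19 semitones makes it C##5.
A diminished thirteenth down from F5 gives A#3.
F#5 down a diminished thirteenth is A##3.
Gb5: a thirteenth down reaches B, and 19 semitones makes it B3.
Fb5 down a diminished thirteenth is A3.
A diminished thirteenth down from F6 gives A#4.

F##4 C##5 A#3 A##3 B3 A3 A#4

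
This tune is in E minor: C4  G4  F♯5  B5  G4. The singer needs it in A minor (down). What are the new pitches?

F3 C4 B4 E5 C4

E minor to A minor down is a perfect fifth, so every note moves down by that interval.
C4 becomes F3
G4 becomes C4
F#5 becomes B4
B5 becomes E5
G4 becomes C4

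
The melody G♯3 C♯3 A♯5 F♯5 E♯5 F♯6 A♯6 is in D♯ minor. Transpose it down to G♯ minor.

D♯ minor to G♯ minor down is a perfect fifth, so every note moves down by that interval.
G#3 becomes C#3
C#3 becomes F#2
A#5 becomes D#5
F#5 becomes B4
E#5 becomes A#4
F#6 becomes B5
A#6 becomes D#6

C#3 F#2 D#5 B4 A#4 B5 D#6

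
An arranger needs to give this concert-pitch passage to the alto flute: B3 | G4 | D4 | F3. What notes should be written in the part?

E4 C5 G4 Bb3

Written C4 sounds as G3 on the alto flute, so concert pitches are written a perfect fourth up.
B3 to E4
G4 to C5
D4 to G4
F3 to Bb3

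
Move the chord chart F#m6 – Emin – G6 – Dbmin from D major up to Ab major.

Cm6 Bbmin Db6 Abbmin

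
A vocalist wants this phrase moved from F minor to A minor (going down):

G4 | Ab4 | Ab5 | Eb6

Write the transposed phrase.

B3 C4 C5 G5

From F down to A is a minor sixth; apply that to each pitch.
G4 to B3
Ab4 to C4
Ab5 to C5
Eb6 to G5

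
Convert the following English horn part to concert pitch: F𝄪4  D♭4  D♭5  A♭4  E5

B#3 Gb3 Gb4 Db4 A4

Written C4 on the English horn sounds as F3, a perfect fifth lower; apply that shift to every note.
F##4 to B#3
Db4 to Gb3
Db5 to Gb4
Ab4 to Db4
E5 to A4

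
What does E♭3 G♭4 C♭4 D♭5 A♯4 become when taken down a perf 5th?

Eb3 down a perfect fifth is Ab2.
Gb4 down a perfect fifth is Cb4.
Cb4 down a perfect fifth is Fb3.
Db5 down a perfect fifth is Gb4.
A perfect fifth down from A#4 gives D#4.

Ab2 Cb4 Fb3 Gb4 D#4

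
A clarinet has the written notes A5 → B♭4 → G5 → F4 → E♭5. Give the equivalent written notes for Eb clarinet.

D#5 E4 C#5 B3 A4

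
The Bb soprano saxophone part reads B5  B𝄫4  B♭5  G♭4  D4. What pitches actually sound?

A5 Abb4 Ab5 Fb4 C4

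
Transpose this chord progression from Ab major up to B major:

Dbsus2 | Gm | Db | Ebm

Ab major up to B major is an augmented second; each chord root moves by that interval while the quality stays the same.
Dbsus2: root Db up an augmented second → E, giving Esus2.
Gm: root G up an augmented second → A#, giving A#m.
Db: root Db up an augmented second → E, giving E.
Ebm: root Eb up an augmented second → F#, giving F#m.

Esus2 A#m E F#m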